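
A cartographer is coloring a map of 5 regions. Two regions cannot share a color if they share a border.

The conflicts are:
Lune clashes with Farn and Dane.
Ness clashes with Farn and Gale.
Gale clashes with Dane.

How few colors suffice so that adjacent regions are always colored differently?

The cycle Lune-Farn-Ness-Gale-Dane-Lune has odd length 5, so it cannot be 2-colored; at least 3 colors are needed.
3 colors suffice: color 1 → {Ness, Dane}; color 2 → {Farn, Gale}; color 3 → {Lune}. Every pair that conflicts lands in different colors.

3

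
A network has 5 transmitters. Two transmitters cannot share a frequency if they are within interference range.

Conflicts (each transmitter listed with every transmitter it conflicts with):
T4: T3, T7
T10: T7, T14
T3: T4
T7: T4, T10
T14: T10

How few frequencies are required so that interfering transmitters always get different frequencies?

T10 and T14 conflict, so at least 2 frequencies are needed.
2 frequencies suffice: T4=1, T10=1, T3=2, T7=2, T14=2. No two conflicting transmitters share a frequency.

2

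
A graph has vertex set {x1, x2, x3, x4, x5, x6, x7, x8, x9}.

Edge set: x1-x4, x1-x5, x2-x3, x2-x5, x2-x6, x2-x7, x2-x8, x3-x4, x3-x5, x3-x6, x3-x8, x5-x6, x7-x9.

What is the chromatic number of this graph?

4

x2, x3, x5, x6 are pairwise adjacent (a clique of size 4), so at least 4 colors are needed.
One proper 4-coloring: x1=1, x2=2, x3=1, x4=2, x5=3, x6=4, x7=1, x8=3, x9=2. No two adjacent vertices share a color.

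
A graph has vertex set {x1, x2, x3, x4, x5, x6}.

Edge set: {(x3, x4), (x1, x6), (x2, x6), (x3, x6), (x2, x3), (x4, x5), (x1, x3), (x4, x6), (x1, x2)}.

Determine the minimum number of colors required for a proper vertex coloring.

x1, x2, x3, x6 are mutually adjacent (a clique of size 4), so at least 4 colors are needed.
4 colors suffice: color 1 → {x3, x5}; color 2 → {x6}; color 3 → {x1, x4}; color 4 → {x2}. Each edge has distinct colors on its endpoints.

4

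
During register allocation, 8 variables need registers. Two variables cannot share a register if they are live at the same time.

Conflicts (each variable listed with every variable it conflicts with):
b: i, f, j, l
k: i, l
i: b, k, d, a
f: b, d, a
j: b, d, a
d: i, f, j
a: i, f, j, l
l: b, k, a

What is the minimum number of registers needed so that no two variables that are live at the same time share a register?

2

j and d conflict, so at least 2 registers are needed.
2 registers suffice: b=1, k=1, i=2, f=2, j=2, d=1, a=1, l=2. Each listed conflict is separated.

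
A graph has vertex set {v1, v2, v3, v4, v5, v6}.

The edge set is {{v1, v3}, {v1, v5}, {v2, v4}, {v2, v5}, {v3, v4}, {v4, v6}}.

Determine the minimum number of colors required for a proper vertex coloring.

The cycle v4-v2-v5-v1-v3-v4 has odd length 5, so it cannot be 2-colored; at least 3 colors are needed.
3 colors suffice: color 1 → {v4, v5}; color 2 → {v1, v2, v6}; color 3 → {v3}. Every edge joins two different colors.

3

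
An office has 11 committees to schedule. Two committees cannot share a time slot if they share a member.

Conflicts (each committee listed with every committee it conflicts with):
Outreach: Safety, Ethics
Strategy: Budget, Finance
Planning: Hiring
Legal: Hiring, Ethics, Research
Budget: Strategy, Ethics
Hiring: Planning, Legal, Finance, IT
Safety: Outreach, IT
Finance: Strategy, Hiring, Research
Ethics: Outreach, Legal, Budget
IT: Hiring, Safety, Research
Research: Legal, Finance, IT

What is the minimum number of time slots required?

IT and Research conflict, so at least 2 time slots are needed.
Using 2 time slots: Outreach=2, Strategy=1, Planning=2, Legal=2, Budget=2, Hiring=1, Safety=1, Finance=2, Ethics=1, IT=2, Research=1. Every pair that conflicts lands in different time slots.

2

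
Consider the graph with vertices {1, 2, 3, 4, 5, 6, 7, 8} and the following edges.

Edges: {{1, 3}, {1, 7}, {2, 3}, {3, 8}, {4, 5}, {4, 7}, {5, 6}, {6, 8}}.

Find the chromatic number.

3

The cycle 8-3-1-7-4-5-6-8 has odd length 7, so it cannot be 2-colored; at least 3 colors are needed.
3 colors suffice: color a → {3, 5, 7}; color b → {1, 2, 4, 8}; color c → {6}. Each edge has distinct colors on its endpoints.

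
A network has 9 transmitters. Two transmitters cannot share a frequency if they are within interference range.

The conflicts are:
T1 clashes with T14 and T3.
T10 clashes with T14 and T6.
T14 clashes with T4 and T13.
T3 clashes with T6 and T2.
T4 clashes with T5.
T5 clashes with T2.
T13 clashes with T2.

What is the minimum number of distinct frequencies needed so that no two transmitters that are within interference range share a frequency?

The cycle T10-T6-T3-T1-T14-T10 has odd length 5, so it cannot be 2-colored; at least 3 frequencies are needed.
3 frequencies suffice: frequency 1 → {T14, T3, T5}; frequency 2 → {T1, T4, T6, T2}; frequency 3 → {T10, T13}. Each listed conflict is separated.

3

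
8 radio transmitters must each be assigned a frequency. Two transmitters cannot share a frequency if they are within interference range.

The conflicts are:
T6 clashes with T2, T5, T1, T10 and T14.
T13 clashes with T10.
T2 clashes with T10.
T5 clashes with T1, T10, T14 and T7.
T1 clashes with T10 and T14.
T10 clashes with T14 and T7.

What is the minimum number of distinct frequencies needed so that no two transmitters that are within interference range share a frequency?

T6, T5, T1, T10, T14 pairwise conflict, so at least 5 frequencies are needed.
5 frequencies suffice: T6=2, T13=2, T2=3, T5=3, T1=5, T10=1, T14=4, T7=2. Each listed conflict is separated.

5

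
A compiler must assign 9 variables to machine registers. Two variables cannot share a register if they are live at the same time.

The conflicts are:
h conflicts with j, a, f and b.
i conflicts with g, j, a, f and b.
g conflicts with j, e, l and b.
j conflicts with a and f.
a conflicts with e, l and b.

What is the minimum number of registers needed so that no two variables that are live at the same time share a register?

3

i, j, a all conflict with each other, so at least 3 registers are needed.
3 registers suffice: register 1 → {g, a, f}; register 2 → {j, e, l, b}; register 3 → {h, i}. Each listed conflict is separated.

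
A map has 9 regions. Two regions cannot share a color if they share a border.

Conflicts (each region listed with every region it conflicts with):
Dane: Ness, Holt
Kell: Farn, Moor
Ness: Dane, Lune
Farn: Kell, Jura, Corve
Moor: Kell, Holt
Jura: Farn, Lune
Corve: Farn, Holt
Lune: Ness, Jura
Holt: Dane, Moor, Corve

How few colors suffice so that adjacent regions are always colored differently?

The cycle Kell-Moor-Holt-Corve-Farn-Kell has odd length 5, so it cannot be 2-colored; at least 3 colors are needed.
A valid assignment using 3 colors: Dane=2, Kell=2, Ness=3, Farn=1, Moor=3, Jura=2, Corve=2, Lune=1, Holt=1. Every pair that conflicts lands in different colors.

3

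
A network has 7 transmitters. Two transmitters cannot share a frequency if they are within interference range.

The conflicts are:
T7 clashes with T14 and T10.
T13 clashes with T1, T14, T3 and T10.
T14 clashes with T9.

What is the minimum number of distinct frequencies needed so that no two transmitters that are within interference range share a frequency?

2

T14 and T9 conflict, so at least 2 frequencies are needed.
2 frequencies suffice: frequency 1 → {T7, T13, T9}; frequency 2 → {T1, T14, T3, T10}. Every pair that conflicts lands in different frequencies.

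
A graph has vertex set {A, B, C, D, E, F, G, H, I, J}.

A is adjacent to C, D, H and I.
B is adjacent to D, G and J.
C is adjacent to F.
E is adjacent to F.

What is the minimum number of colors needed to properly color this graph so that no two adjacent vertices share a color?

B and G are adjacent, so at least 2 colors are needed.
2 colors suffice: color 1 → {A, B, F}; color 2 → {C, D, E, G, H, I, J}. No two adjacent vertices share a color.

2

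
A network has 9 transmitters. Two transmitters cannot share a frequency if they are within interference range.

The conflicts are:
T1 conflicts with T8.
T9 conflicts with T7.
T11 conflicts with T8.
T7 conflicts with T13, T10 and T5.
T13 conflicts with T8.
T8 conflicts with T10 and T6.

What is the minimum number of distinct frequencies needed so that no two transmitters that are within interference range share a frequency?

T8 and T10 conflict, so at least 2 frequencies are needed.
2 frequencies suffice: frequency 1 → {T7, T8}; frequency 2 → {T1, T9, T11, T13, T10, T6, T5}. Every pair that conflicts lands in different frequencies.

2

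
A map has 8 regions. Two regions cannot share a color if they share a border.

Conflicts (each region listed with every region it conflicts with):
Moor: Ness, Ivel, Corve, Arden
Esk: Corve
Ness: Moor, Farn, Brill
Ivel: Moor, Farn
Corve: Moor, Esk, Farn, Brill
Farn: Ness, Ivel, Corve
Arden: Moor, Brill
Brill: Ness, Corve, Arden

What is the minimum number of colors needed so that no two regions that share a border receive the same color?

2

Moor and Ivel conflict, so at least 2 colors are needed.
A valid assignment using 2 colors: Moor=1, Esk=1, Ness=2, Ivel=2, Corve=2, Farn=1, Arden=2, Brill=1. Each listed conflict is separated.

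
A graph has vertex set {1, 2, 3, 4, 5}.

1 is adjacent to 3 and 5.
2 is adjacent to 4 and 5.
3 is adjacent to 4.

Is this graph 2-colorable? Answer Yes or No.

No

The cycle 1-5-2-4-3-1 has odd length 5, so it cannot be 2-colored; at least 3 colors are needed.
So 2 colors are not enough.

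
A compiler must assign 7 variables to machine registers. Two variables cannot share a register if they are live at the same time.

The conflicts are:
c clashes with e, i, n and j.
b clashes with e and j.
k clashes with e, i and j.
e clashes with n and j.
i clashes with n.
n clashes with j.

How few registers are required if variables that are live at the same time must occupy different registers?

4

c, e, n, j all conflict with each other, so at least 4 registers are needed.
4 registers suffice: register 1 → {i, j}; register 2 → {e}; register 3 → {c, b, k}; register 4 → {n}. Every pair that conflicts lands in different registers.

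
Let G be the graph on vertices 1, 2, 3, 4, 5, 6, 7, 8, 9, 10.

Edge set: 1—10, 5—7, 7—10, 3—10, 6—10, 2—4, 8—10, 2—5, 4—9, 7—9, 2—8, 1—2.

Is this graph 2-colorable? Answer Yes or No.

The cycle 10-1-2-5-7-10 has odd length 5, so it cannot be 2-colored; at least 3 colors are needed.
So 2 colors are not enough.

No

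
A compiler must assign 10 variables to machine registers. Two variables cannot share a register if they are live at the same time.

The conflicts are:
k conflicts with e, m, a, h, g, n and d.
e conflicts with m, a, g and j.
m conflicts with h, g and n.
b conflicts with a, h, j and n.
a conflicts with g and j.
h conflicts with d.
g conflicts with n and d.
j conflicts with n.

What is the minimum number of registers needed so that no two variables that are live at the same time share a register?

4

k, e, a, g all conflict with each other, so at least 4 registers are needed.
4 registers suffice: k=1, e=4, m=3, b=2, a=3, h=4, g=2, j=1, n=4, d=3. No two conflicting variables share a register.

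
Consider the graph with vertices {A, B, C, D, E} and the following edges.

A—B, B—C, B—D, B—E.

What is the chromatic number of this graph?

B and E are adjacent, so at least 2 colors are needed.
2 colors suffice: color 1 → {B}; color 2 → {A, C, D, E}. Each edge has distinct colors on its endpoints.

2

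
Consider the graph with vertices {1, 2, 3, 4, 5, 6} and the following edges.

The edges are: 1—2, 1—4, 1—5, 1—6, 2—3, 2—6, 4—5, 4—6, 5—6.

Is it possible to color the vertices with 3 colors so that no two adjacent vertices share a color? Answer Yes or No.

No

1, 4, 5, 6 are pairwise adjacent (a clique of size 4), so at least 4 colors are needed.
So 3 colors are not enough.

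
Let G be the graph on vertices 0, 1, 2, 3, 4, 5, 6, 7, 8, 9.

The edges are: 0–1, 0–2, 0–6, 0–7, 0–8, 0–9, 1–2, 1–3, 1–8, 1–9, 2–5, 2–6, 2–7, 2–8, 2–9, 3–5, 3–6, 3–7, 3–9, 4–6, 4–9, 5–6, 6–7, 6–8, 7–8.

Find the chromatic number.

0, 2, 6, 7, 8 form a clique, so at least 5 colors are needed.
5 colors suffice: color red → {1, 6}; color blue → {2, 3, 4}; color green → {0, 5}; color yellow → {7, 9}; color purple → {8}. Each edge has distinct colors on its endpoints.

5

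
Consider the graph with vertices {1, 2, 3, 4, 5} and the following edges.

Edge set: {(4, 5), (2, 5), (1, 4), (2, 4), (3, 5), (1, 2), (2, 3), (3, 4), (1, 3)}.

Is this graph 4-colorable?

The chromatic number is 4. 2, 3, 4, 5 are mutually adjacent (a clique of size 4), so at least 4 colors are needed.
4 colors suffice: color red → {2}; color blue → {3}; color green → {4}; color yellow → {1, 5}.
That is already a proper 4-coloring.

Yes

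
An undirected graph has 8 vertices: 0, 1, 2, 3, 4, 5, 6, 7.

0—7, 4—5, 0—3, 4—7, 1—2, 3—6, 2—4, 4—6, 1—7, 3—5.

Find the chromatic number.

3

The cycle 7-0-3-5-4-7 has odd length 5, so it cannot be 2-colored; at least 3 colors are needed.
3 colors suffice: color red → {1, 3, 4}; color blue → {2, 5, 6, 7}; color green → {0}. Every edge joins two different colors.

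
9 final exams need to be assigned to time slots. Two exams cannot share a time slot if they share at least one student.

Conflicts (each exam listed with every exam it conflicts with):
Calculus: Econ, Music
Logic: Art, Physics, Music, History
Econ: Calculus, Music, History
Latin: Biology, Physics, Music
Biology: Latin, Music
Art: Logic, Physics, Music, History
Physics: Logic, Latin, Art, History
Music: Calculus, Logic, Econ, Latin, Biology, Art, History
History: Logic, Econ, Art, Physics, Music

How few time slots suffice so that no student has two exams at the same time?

Logic, Art, Music, History are mutually in conflict, so at least 4 time slots are needed.
A valid assignment using 4 time slots: Calculus=2, Logic=3, Econ=3, Latin=2, Biology=3, Art=4, Physics=1, Music=1, History=2. Each listed conflict is separated.

4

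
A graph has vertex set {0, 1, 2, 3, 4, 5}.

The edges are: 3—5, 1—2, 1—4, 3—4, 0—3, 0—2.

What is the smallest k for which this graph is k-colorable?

3

The cycle 3-0-2-1-4-3 has odd length 5, so it cannot be 2-colored; at least 3 colors are needed.
3 colors suffice: color red → {2, 3}; color blue → {0, 1, 5}; color green → {4}. No two adjacent vertices share a color.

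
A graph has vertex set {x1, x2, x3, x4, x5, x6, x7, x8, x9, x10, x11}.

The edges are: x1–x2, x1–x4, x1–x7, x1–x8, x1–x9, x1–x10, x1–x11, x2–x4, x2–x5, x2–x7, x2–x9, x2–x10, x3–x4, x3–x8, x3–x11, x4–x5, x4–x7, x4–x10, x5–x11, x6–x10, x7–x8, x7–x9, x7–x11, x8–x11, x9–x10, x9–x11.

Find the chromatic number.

4

x1, x2, x4, x10 are mutually adjacent (a clique of size 4), so at least 4 colors are needed.
4 colors suffice: color 1 → {x1, x3, x5, x6}; color 2 → {x4, x8, x9}; color 3 → {x2, x11}; color 4 → {x7, x10}. Each edge has distinct colors on its endpoints.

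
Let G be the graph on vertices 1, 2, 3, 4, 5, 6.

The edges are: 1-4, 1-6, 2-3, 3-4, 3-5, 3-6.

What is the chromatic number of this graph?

3 and 6 are adjacent, so at least 2 colors are needed.
2 colors suffice: color red → {1, 3}; color blue → {2, 4, 5, 6}. Each edge has distinct colors on its endpoints.

2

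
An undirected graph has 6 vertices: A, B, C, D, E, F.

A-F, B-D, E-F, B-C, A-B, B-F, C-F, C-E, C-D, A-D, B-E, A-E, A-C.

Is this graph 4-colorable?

A, B, C, E, F are mutually adjacent (a clique of size 5), so at least 5 colors are needed.
So 4 colors are not enough.

No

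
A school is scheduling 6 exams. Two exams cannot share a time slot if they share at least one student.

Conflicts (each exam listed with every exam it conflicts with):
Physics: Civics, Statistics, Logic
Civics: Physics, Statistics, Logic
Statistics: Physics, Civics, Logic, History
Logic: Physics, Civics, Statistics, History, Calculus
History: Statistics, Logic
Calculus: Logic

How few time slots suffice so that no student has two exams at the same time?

4

Physics, Civics, Statistics, Logic are mutually in conflict, so at least 4 time slots are needed.
A valid assignment using 4 time slots: Physics=3, Civics=4, Statistics=2, Logic=1, History=3, Calculus=2. Each listed conflict is separated.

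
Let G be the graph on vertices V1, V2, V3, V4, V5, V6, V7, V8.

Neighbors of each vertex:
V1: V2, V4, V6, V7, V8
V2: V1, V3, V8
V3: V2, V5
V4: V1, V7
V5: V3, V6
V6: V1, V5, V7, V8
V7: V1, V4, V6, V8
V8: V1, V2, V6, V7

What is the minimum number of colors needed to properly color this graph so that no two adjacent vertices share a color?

V1, V6, V7, V8 form a clique, so at least 4 colors are needed.
4 colors suffice: color 1 → {V1, V5}; color 2 → {V2, V7}; color 3 → {V3, V4, V6}; color 4 → {V8}. No two adjacent vertices share a color.

4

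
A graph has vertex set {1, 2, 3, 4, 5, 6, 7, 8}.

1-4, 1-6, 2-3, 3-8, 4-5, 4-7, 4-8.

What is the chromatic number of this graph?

2

4 and 5 are adjacent, so at least 2 colors are needed.
A valid assignment using 2 colors: 1=b, 2=b, 3=a, 4=a, 5=b, 6=a, 7=b, 8=b. No two adjacent vertices share a color.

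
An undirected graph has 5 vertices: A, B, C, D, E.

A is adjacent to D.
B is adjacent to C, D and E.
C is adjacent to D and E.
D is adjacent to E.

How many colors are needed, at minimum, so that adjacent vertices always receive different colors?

B, C, D, E form a clique, so at least 4 colors are needed.
One proper 4-coloring: A=2, B=2, C=3, D=1, E=4. No two adjacent vertices share a color.

4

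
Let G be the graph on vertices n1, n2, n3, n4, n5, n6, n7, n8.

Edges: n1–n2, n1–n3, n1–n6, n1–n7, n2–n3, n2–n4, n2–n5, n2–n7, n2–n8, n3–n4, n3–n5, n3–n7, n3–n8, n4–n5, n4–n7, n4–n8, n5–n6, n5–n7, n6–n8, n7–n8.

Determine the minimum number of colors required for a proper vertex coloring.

5

n2, n3, n4, n5, n7 are mutually adjacent (a clique of size 5), so at least 5 colors are needed.
5 colors suffice: color 1 → {n2, n6}; color 2 → {n3}; color 3 → {n7}; color 4 → {n1, n5, n8}; color 5 → {n4}. Each edge has distinct colors on its endpoints.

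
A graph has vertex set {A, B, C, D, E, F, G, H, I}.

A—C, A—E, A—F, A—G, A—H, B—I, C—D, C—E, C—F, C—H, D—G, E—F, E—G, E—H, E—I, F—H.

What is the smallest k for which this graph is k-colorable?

A, C, E, F, H form a clique, so at least 5 colors are needed.
A valid assignment using 5 colors: A=green, B=red, C=blue, D=red, E=red, F=purple, G=blue, H=yellow, I=blue. Every edge joins two different colors.

5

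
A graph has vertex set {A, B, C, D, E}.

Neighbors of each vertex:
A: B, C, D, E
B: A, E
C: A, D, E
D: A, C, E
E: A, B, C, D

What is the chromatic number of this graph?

A, C, D, E are pairwise adjacent (a clique of size 4), so at least 4 colors are needed.
4 colors suffice: color red → {E}; color blue → {A}; color green → {B, D}; color yellow → {C}. Each edge has distinct colors on its endpoints.

4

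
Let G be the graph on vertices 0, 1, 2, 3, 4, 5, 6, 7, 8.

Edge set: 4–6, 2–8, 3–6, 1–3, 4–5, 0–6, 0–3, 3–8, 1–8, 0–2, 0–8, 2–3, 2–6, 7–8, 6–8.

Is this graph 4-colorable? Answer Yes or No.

No

0, 2, 3, 6, 8 form a clique, so at least 5 colors are needed.
So 4 colors are not enough.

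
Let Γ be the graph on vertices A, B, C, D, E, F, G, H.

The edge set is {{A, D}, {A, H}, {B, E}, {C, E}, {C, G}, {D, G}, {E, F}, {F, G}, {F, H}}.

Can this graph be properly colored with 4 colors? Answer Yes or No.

The chromatic number is 3. The cycle A-D-G-F-H-A has odd length 5, so it cannot be 2-colored; at least 3 colors are needed.
3 colors suffice: color 1 → {E, G, H}; color 2 → {B, C, D, F}; color 3 → {A}.
Since 4 ≥ 3, a proper 4-coloring certainly exists.

Yes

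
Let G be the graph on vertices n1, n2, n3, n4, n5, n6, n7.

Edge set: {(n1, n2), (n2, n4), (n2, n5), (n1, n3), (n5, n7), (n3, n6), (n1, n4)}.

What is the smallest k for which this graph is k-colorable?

n1, n2, n4 are pairwise adjacent, so at least 3 colors are needed.
3 colors suffice: color red → {n2, n3, n7}; color blue → {n1, n5, n6}; color green → {n4}. Every edge joins two different colors.

3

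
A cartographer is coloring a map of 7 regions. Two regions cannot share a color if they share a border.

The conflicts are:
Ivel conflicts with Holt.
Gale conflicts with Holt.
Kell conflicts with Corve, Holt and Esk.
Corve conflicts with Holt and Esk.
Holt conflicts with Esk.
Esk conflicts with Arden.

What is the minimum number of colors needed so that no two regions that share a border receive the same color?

4

Kell, Corve, Holt, Esk pairwise conflict, so at least 4 colors are needed.
4 colors suffice: color 1 → {Holt, Arden}; color 2 → {Ivel, Gale, Esk}; color 3 → {Corve}; color 4 → {Kell}. No two conflicting regions share a color.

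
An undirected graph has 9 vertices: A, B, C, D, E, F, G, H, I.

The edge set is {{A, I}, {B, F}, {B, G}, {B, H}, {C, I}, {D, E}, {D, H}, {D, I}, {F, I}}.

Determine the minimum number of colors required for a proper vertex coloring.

The cycle B-F-I-D-H-B has odd length 5, so it cannot be 2-colored; at least 3 colors are needed.
3 colors suffice: color 1 → {B, E, I}; color 2 → {A, C, D, F, G}; color 3 → {H}. No two adjacent vertices share a color.

3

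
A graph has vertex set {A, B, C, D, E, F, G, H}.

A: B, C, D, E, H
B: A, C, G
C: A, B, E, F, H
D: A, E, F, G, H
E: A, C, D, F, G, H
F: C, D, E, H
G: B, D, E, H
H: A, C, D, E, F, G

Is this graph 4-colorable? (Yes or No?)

Yes

The chromatic number is 4. D, E, G, H are mutually adjacent (a clique of size 4), so at least 4 colors are needed.
4 colors suffice: A=4, B=1, C=3, D=3, E=1, F=4, G=4, H=2.
That is already a proper 4-coloring.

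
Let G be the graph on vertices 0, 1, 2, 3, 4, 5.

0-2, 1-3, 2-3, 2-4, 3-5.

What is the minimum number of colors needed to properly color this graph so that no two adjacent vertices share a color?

2 and 4 are adjacent, so at least 2 colors are needed.
2 colors suffice: color a → {1, 2, 5}; color b → {0, 3, 4}. No two adjacent vertices share a color.

2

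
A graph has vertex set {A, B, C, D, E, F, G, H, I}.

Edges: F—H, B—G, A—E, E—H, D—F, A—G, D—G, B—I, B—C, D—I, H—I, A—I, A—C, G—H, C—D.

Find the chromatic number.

D and G are adjacent, so at least 2 colors are needed.
A valid assignment using 2 colors: A=1, B=1, C=2, D=1, E=2, F=2, G=2, H=1, I=2. Each edge has distinct colors on its endpoints.

2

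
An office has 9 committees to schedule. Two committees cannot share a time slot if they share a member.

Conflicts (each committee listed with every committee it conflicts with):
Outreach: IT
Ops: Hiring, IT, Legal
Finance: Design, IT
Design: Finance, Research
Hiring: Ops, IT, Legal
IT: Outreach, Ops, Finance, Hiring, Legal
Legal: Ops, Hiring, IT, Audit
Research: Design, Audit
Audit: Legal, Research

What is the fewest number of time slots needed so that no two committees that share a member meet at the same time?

Ops, Hiring, IT, Legal all conflict with each other, so at least 4 time slots are needed.
A valid assignment using 4 time slots: Outreach=2, Ops=3, Finance=2, Design=1, Hiring=4, IT=1, Legal=2, Research=2, Audit=1. Each listed conflict is separated.

4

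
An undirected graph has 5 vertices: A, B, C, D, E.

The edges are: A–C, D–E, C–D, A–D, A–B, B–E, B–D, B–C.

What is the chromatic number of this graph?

A, B, C, D are pairwise adjacent (a clique of size 4), so at least 4 colors are needed.
A valid assignment using 4 colors: A=yellow, B=red, C=green, D=blue, E=green. Each edge has distinct colors on its endpoints.

4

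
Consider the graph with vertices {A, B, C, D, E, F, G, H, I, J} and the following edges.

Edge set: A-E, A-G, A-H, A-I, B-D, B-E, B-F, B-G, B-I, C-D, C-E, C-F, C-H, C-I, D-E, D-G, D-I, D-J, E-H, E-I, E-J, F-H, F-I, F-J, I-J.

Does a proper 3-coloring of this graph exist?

No

B, D, E, I form a clique, so at least 4 colors are needed.
So 3 colors are not enough.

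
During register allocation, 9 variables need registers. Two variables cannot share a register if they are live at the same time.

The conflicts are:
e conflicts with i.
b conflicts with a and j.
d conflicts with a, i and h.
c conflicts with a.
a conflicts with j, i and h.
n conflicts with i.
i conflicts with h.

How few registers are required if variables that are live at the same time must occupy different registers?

d, a, i, h are mutually in conflict, so at least 4 registers are needed.
A valid assignment using 4 registers: e=1, b=3, d=4, c=2, a=1, n=1, j=2, i=2, h=3. Each listed conflict is separated.

4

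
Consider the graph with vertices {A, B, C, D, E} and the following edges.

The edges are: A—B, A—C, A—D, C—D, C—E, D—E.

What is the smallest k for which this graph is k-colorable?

3

C, D, E form a triangle, so at least 3 colors are needed.
3 colors suffice: color 1 → {A, E}; color 2 → {B, D}; color 3 → {C}. Every edge joins two different colors.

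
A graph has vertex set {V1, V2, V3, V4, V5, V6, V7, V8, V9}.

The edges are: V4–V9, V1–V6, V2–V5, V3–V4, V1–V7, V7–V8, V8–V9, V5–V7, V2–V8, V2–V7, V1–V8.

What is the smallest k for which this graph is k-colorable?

V2, V5, V7 are mutually adjacent, so at least 3 colors are needed.
3 colors suffice: color red → {V3, V6, V7, V9}; color blue → {V4, V5, V8}; color green → {V1, V2}. Every edge joins two different colors.

3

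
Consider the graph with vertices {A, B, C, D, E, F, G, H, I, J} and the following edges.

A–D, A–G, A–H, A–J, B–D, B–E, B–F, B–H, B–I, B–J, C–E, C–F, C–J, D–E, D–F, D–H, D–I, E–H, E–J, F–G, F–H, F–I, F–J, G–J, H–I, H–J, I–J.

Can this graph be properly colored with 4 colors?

B, D, F, H, I are pairwise adjacent (a clique of size 5), so at least 5 colors are needed.
So 4 colors are not enough.

No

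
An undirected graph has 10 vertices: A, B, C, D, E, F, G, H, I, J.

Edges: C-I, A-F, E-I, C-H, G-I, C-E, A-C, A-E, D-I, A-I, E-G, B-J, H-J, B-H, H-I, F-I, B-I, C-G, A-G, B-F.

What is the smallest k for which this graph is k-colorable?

5

A, C, E, G, I are pairwise adjacent (a clique of size 5), so at least 5 colors are needed.
5 colors suffice: color red → {I, J}; color blue → {B, C, D}; color green → {A, H}; color yellow → {F, G}; color purple → {E}. No two adjacent vertices share a color.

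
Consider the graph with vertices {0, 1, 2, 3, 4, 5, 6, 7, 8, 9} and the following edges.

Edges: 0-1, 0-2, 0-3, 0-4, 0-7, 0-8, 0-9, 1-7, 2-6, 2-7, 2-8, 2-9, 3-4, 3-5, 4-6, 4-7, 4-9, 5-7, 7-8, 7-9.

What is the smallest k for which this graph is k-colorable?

0, 2, 7, 8 are mutually adjacent (a clique of size 4), so at least 4 colors are needed.
4 colors suffice: color red → {3, 6, 7}; color blue → {0, 5}; color green → {1, 2, 4}; color yellow → {8, 9}. Every edge joins two different colors.

4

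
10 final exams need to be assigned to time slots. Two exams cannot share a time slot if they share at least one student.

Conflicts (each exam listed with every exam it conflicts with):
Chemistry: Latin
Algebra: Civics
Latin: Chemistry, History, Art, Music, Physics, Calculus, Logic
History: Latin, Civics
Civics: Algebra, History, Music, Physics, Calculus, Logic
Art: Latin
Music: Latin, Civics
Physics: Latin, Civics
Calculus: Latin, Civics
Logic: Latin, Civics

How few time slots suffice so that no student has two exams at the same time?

2

History and Civics conflict, so at least 2 time slots are needed.
2 time slots suffice: Chemistry=2, Algebra=2, Latin=1, History=2, Civics=1, Art=2, Music=2, Physics=2, Calculus=2, Logic=2. Every pair that conflicts lands in different time slots.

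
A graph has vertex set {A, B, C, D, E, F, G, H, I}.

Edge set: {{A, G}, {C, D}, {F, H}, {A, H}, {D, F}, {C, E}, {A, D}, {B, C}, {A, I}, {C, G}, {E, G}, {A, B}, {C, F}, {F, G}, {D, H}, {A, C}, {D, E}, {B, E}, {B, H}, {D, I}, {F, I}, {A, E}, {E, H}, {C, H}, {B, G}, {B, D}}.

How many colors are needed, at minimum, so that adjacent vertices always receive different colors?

A, B, C, D, E, H form a clique, so at least 6 colors are needed.
6 colors suffice: color 1 → {D, G}; color 2 → {A, F}; color 3 → {C, I}; color 4 → {E}; color 5 → {H}; color 6 → {B}. No two adjacent vertices share a color.

6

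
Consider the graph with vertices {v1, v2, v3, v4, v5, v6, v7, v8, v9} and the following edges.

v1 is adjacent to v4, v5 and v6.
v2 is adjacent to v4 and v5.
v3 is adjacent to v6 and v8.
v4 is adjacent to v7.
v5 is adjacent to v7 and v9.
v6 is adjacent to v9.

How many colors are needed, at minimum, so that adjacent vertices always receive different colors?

v1 and v6 are adjacent, so at least 2 colors are needed.
One proper 2-coloring: v1=blue, v2=blue, v3=blue, v4=red, v5=red, v6=red, v7=blue, v8=red, v9=blue. Every edge joins two different colors.

2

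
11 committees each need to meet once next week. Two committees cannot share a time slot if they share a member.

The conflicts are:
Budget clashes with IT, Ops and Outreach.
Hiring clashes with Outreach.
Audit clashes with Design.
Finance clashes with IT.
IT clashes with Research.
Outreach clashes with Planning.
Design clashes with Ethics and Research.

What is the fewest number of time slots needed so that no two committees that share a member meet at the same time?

2

Audit and Design conflict, so at least 2 time slots are needed.
2 time slots suffice: Budget=2, Hiring=2, Audit=2, Finance=2, IT=1, Ops=1, Outreach=1, Design=1, Ethics=2, Planning=2, Research=2. No two conflicting committees share a time slot.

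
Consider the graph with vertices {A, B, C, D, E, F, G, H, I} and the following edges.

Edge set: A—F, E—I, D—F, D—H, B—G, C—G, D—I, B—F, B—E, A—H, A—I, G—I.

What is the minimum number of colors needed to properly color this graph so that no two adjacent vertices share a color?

3

The cycle B-F-D-I-G-B has odd length 5, so it cannot be 2-colored; at least 3 colors are needed.
3 colors suffice: color 1 → {B, C, H, I}; color 2 → {A, D, E, G}; color 3 → {F}. Every edge joins two different colors.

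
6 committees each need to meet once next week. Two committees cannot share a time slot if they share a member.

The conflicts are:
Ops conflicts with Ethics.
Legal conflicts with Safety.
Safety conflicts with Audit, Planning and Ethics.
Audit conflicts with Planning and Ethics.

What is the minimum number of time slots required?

Safety, Audit, Ethics are mutually in conflict, so at least 3 time slots are needed.
3 time slots suffice: Ops=1, Legal=2, Safety=1, Audit=3, Planning=2, Ethics=2. No two conflicting committees share a time slot.

3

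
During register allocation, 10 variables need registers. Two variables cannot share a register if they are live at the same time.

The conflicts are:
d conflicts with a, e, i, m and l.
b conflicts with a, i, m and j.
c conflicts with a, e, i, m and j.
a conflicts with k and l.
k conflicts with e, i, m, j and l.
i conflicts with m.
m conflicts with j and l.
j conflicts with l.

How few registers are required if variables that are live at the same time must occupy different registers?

k, m, j, l are mutually in conflict, so at least 4 registers are needed.
4 registers suffice: d=2, b=2, c=2, a=1, k=2, e=1, i=3, m=1, j=4, l=3. Each listed conflict is separated.

4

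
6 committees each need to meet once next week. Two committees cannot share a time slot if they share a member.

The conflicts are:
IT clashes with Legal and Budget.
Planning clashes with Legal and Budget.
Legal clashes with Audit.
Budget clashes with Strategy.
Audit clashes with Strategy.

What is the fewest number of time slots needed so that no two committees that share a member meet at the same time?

3

The cycle Strategy-Budget-IT-Legal-Audit-Strategy has odd length 5, so it cannot be 2-colored; at least 3 time slots are needed.
Using 3 time slots: IT=2, Planning=2, Legal=1, Budget=1, Audit=3, Strategy=2. Each listed conflict is separated.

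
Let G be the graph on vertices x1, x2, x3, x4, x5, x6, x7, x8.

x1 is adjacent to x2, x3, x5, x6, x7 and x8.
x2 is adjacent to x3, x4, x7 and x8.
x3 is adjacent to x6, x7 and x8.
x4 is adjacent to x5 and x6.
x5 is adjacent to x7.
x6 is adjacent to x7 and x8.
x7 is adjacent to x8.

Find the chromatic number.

x1, x3, x6, x7, x8 are pairwise adjacent (a clique of size 5), so at least 5 colors are needed.
A valid assignment using 5 colors: x1=red, x2=green, x3=yellow, x4=red, x5=green, x6=green, x7=blue, x8=purple. Every edge joins two different colors.

5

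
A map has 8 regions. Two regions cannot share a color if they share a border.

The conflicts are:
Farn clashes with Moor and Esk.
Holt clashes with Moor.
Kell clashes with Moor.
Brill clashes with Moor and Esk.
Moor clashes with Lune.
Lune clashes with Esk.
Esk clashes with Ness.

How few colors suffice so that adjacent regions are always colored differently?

2

Holt and Moor conflict, so at least 2 colors are needed.
2 colors suffice: Farn=2, Holt=2, Kell=2, Brill=2, Moor=1, Lune=2, Esk=1, Ness=2. Every pair that conflicts lands in different colors.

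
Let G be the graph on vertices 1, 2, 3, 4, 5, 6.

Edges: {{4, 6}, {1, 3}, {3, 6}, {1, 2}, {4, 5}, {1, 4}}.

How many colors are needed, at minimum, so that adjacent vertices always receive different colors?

2

4 and 5 are adjacent, so at least 2 colors are needed.
2 colors suffice: color red → {1, 5, 6}; color blue → {2, 3, 4}. Every edge joins two different colors.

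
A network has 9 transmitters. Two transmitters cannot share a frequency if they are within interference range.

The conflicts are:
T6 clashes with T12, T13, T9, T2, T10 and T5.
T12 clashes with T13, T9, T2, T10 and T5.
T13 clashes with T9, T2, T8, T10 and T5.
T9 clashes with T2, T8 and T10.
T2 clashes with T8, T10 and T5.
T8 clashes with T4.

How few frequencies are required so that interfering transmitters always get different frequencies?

6

T6, T12, T13, T9, T2, T10 all conflict with each other, so at least 6 frequencies are needed.
6 frequencies suffice: frequency 1 → {T13, T4}; frequency 2 → {T2}; frequency 3 → {T6, T8}; frequency 4 → {T12}; frequency 5 → {T9, T5}; frequency 6 → {T10}. Every pair that conflicts lands in different frequencies.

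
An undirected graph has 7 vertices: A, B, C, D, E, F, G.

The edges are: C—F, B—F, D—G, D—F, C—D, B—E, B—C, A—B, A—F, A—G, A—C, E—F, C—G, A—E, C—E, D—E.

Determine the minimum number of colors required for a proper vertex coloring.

5

A, B, C, E, F are pairwise adjacent (a clique of size 5), so at least 5 colors are needed.
A valid assignment using 5 colors: A=2, B=5, C=1, D=2, E=4, F=3, G=3. Every edge joins two different colors.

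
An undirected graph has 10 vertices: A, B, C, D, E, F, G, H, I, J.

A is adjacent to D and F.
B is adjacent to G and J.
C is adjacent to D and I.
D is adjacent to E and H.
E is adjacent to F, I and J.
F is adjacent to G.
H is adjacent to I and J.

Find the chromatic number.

The cycle B-J-E-F-G-B has odd length 5, so it cannot be 2-colored; at least 3 colors are needed.
3 colors suffice: color 1 → {D, F, I, J}; color 2 → {A, B, C, E, H}; color 3 → {G}. Each edge has distinct colors on its endpoints.

3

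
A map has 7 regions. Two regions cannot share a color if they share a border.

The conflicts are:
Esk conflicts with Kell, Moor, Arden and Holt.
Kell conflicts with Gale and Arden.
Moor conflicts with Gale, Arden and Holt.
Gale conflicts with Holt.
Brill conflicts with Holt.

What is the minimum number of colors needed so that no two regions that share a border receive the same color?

Esk, Moor, Holt pairwise conflict, so at least 3 colors are needed.
3 colors suffice: color 1 → {Kell, Moor, Brill}; color 2 → {Arden, Holt}; color 3 → {Esk, Gale}. No two conflicting regions share a color.

3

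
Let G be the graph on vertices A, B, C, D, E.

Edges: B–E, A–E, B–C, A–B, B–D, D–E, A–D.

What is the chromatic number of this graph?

A, B, D, E are pairwise adjacent (a clique of size 4), so at least 4 colors are needed.
4 colors suffice: color 1 → {B}; color 2 → {C, E}; color 3 → {D}; color 4 → {A}. Each edge has distinct colors on its endpoints.

4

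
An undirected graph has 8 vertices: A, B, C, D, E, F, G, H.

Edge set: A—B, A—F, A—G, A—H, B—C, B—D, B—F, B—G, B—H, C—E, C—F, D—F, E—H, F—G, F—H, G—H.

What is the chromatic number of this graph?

5

A, B, F, G, H are mutually adjacent (a clique of size 5), so at least 5 colors are needed.
5 colors suffice: color red → {E, F}; color blue → {B}; color green → {C, D, H}; color yellow → {G}; color purple → {A}. Each edge has distinct colors on its endpoints.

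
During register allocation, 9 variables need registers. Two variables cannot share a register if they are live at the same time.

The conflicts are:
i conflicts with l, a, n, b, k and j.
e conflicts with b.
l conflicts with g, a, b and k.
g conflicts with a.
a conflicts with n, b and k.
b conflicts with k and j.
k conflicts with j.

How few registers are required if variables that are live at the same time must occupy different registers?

i, l, a, b, k pairwise conflict, so at least 5 registers are needed.
A valid assignment using 5 registers: i=2, e=2, l=5, g=1, a=3, n=1, b=1, k=4, j=3. Every pair that conflicts lands in different registers.

5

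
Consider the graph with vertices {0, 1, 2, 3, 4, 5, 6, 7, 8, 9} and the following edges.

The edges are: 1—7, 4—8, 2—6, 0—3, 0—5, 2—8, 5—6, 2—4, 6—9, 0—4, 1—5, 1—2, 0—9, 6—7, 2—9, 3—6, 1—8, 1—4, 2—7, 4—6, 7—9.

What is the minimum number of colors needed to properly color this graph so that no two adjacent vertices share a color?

2, 6, 7, 9 form a clique, so at least 4 colors are needed.
4 colors suffice: color red → {0, 2}; color blue → {1, 6}; color green → {3, 4, 5, 9}; color yellow → {7, 8}. Each edge has distinct colors on its endpoints.

4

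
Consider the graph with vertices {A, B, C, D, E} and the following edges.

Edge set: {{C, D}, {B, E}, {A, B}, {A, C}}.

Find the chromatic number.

2

A and C are adjacent, so at least 2 colors are needed.
2 colors suffice: A=blue, B=red, C=red, D=blue, E=blue. Every edge joins two different colors.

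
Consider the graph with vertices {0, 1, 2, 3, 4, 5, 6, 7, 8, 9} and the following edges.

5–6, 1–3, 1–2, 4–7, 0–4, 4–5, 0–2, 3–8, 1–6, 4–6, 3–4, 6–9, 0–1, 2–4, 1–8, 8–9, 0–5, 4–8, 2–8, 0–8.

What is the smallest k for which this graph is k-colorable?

0, 1, 2, 8 form a clique, so at least 4 colors are needed.
A valid assignment using 4 colors: 0=c, 1=a, 2=d, 3=c, 4=a, 5=d, 6=b, 7=b, 8=b, 9=a. Each edge has distinct colors on its endpoints.

4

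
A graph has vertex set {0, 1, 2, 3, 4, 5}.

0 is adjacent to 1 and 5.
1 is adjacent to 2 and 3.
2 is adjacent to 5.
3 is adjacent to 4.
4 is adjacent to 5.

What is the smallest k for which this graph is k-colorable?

3

The cycle 1-3-4-5-2-1 has odd length 5, so it cannot be 2-colored; at least 3 colors are needed.
3 colors suffice: 0=blue, 1=red, 2=blue, 3=green, 4=blue, 5=red. No two adjacent vertices share a color.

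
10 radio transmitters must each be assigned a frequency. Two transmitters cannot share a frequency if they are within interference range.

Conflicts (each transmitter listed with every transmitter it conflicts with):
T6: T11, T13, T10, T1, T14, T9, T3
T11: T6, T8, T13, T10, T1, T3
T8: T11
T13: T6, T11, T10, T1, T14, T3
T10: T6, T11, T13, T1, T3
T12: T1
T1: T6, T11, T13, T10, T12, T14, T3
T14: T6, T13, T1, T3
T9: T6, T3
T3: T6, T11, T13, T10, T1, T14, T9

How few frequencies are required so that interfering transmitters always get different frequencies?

T6, T11, T13, T10, T1, T3 all conflict with each other, so at least 6 frequencies are needed.
A valid assignment using 6 frequencies: T6=1, T11=4, T8=1, T13=5, T10=6, T12=1, T1=3, T14=4, T9=3, T3=2. Each listed conflict is separated.

6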